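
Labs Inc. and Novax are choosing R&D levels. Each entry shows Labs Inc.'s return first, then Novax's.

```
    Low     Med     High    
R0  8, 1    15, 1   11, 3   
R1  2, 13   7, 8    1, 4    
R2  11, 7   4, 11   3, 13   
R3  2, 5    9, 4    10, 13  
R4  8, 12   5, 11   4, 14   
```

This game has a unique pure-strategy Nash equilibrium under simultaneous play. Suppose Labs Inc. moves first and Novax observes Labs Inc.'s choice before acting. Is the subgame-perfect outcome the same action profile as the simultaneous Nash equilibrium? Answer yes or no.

yes

Novax best-responds to each possible Labs Inc. move:
- R0: BR = High, leader payoff 11.
- R1: BR = Low, leader payoff 2.
- R2: BR = High, leader payoff 3.
- R3: BR = High, leader payoff 10.
- R4: BR = High, leader payoff 4.
Maximizing over 11, 2, 3, 10, 4, Labs Inc. chooses R0. Subgame-perfect outcome: (R0, High) with payoffs (11, 3).
Under simultaneous play:
Labs Inc.'s best replies: Low→R2; Med→R0; High→R0.
Novax's best replies: R0→High; R1→Low; R2→High; R3→High; R4→High.
The unique mutual best reply is (R0, High), giving (11, 3).
Sequential outcome (R0, High) coincides with the Nash profile (R0, High).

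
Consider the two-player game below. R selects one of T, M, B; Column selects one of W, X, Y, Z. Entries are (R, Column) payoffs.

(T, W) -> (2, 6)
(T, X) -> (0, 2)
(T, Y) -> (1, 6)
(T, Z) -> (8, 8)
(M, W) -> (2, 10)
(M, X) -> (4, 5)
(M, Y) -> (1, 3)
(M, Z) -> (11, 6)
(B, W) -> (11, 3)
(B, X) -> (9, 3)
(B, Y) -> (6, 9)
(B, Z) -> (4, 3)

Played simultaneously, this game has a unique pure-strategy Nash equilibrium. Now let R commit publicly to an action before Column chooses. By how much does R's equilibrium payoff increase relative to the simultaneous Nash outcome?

2

Work backward from Column's decision.
- T: Column compares 6, 2, 6, 8 and picks Z; R would get 8.
- M: Column compares 10, 5, 3, 6 and picks W; R would get 2.
- B: Column compares 3, 3, 9, 3 and picks Y; R would get 6.
Maximizing over 8, 2, 6, R chooses T. Subgame-perfect outcome: (T, Z) with payoffs (8, 8).
For the simultaneous game, intersect best replies.
R's best replies: W→B; X→B; Y→B; Z→M.
Column's best replies: T→Z; M→W; B→Y.
The unique mutual best reply is (B, Y), giving (6, 9).
R's commitment gain: 8 − 6 = 2.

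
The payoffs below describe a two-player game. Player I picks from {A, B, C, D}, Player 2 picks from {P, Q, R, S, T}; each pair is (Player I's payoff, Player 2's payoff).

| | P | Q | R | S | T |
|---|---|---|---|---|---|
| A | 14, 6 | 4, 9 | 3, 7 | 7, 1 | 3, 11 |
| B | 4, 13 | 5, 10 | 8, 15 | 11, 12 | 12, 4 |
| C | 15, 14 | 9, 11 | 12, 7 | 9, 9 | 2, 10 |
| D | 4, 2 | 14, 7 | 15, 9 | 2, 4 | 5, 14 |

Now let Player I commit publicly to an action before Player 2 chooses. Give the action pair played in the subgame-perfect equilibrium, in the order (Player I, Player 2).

Backward induction with Player I moving first.
- A: BR = T, leader payoff 3.
- B: BR = R, leader payoff 8.
- C: BR = P, leader payoff 15.
- D: BR = T, leader payoff 5.
Among 3, 8, 15, 5, the best is 15 at C. Subgame-perfect outcome: (C, P) with payoffs (15, 14).

(C, P)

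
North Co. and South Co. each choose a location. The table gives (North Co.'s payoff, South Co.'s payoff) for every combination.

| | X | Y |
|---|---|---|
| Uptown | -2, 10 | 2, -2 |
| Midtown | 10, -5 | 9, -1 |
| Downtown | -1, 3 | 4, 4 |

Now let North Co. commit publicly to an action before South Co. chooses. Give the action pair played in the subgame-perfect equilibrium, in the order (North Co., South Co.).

(Midtown, Y)

Solve by backward induction (North Co. leads).
- Uptown → South Co. plays X (best of 10, -2); North Co. gets -2.
- Midtown → South Co. plays Y (best of -5, -1); North Co. gets 9.
- Downtown → South Co. plays Y (best of 3, 4); North Co. gets 4.
Maximizing over -2, 9, 4, North Co. chooses Midtown. Subgame-perfect outcome: (Midtown, Y) with payoffs (9, -1).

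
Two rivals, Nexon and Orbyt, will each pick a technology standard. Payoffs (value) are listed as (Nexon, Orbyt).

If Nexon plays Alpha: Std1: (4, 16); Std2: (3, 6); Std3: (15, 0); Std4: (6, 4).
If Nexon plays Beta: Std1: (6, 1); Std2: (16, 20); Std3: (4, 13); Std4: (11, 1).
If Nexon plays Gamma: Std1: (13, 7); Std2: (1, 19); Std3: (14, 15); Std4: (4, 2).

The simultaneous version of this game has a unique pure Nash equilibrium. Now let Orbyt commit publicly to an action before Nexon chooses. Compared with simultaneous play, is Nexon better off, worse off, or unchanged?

unchanged

Nexon best-responds to each possible Orbyt move:
- Std1: Nexon compares 4, 6, 13 and picks Gamma; Orbyt would get 7.
- Std2: Nexon compares 3, 16, 1 and picks Beta; Orbyt would get 20.
- Std3: Nexon compares 15, 4, 14 and picks Alpha; Orbyt would get 0.
- Std4: Nexon compares 6, 11, 4 and picks Beta; Orbyt would get 1.
Among 7, 20, 0, 1, the best is 20 at Std2. Subgame-perfect outcome: (Beta, Std2) with payoffs (16, 20).
Now find the simultaneous Nash equilibrium.
Nexon's best replies: Std1→Gamma; Std2→Beta; Std3→Alpha; Std4→Beta.
Orbyt's best replies: Alpha→Std1; Beta→Std2; Gamma→Std2.
Only (Beta, Std2) has each player best-responding; Nash payoffs (16, 20).
Nexon earns 16 sequentially versus 16 at the Nash outcome: unchanged.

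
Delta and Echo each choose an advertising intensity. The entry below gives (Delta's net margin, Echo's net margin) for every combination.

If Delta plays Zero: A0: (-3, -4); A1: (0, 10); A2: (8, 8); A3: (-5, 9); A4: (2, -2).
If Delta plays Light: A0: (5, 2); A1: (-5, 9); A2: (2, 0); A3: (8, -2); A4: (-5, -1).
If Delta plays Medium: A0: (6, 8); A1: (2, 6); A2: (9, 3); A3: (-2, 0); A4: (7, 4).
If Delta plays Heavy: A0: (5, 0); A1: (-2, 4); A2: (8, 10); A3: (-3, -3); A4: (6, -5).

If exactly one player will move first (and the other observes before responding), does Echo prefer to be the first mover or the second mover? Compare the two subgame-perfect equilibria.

second

If Delta leads: Echo's best replies are Zero→A1, Light→A1, Medium→A0, Heavy→A2; Delta's induced payoffs 0, -5, 6, 8; outcome (Heavy, A2), payoffs (8, 10).
If Echo leads: Delta's best replies are A0→Medium, A1→Medium, A2→Medium, A3→Light, A4→Medium; Echo's induced payoffs 8, 6, 3, -2, 4; outcome (Medium, A0), payoffs (6, 8).
Echo gets 8 moving first and 10 moving second, so Echo prefers to move second.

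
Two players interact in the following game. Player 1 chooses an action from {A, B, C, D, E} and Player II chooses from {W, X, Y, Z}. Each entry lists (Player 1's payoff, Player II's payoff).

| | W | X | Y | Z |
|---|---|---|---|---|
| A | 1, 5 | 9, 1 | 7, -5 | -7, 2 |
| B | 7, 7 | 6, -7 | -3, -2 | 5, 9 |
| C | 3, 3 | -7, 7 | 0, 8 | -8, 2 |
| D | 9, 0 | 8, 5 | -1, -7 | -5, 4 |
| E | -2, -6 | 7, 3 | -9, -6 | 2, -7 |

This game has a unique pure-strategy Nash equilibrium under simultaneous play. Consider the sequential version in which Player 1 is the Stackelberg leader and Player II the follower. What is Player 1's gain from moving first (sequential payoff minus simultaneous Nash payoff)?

3

Backward induction with Player 1 moving first.
- A: BR = W, leader payoff 1.
- B: BR = Z, leader payoff 5.
- C: BR = Y, leader payoff 0.
- D: BR = X, leader payoff 8.
- E: BR = X, leader payoff 7.
Maximizing over 1, 5, 0, 8, 7, Player 1 chooses D. Subgame-perfect outcome: (D, X) with payoffs (8, 5).
For the simultaneous game, intersect best replies.
Player 1's best replies: W→D; X→A; Y→A; Z→B.
Player II's best replies: A→W; B→Z; C→Y; D→X; E→X.
The unique mutual best reply is (B, Z), giving (5, 9).
Player 1's commitment gain: 8 − 5 = 3.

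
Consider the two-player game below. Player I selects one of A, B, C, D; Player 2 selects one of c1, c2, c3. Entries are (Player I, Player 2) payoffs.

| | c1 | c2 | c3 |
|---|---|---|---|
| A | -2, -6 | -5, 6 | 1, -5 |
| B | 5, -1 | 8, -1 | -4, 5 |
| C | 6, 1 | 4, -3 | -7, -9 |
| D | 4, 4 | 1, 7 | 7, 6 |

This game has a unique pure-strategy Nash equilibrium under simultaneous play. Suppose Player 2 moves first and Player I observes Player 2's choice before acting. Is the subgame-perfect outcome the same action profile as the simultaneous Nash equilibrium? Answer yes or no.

Solve by backward induction (Player 2 leads).
- c1: Player I compares -2, 5, 6, 4 and picks C; Player 2 would get 1.
- c2: Player I compares -5, 8, 4, 1 and picks B; Player 2 would get -1.
- c3: Player I compares 1, -4, -7, 7 and picks D; Player 2 would get 6.
Maximizing over 1, -1, 6, Player 2 chooses c3. Subgame-perfect outcome: (D, c3) with payoffs (7, 6).
For the simultaneous game, intersect best replies.
Player I's best replies: c1→C; c2→B; c3→D.
Player 2's best replies: A→c2; B→c3; C→c1; D→c2.
Only (C, c1) has each player best-responding; Nash payoffs (6, 1).
Sequential outcome (D, c3) differs from the Nash profile (C, c1).

no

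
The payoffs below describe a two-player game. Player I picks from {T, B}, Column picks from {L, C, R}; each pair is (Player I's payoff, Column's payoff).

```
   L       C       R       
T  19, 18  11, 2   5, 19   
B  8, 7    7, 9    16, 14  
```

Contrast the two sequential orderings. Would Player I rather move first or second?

second

If Player I leads: Column's best replies are T→R, B→R; Player I's induced payoffs 5, 16; outcome (B, R), payoffs (16, 14).
If Column leads: Player I's best replies are L→T, C→T, R→B; Column's induced payoffs 18, 2, 14; outcome (T, L), payoffs (19, 18).
Player I gets 16 moving first and 19 moving second, so Player I prefers to move second.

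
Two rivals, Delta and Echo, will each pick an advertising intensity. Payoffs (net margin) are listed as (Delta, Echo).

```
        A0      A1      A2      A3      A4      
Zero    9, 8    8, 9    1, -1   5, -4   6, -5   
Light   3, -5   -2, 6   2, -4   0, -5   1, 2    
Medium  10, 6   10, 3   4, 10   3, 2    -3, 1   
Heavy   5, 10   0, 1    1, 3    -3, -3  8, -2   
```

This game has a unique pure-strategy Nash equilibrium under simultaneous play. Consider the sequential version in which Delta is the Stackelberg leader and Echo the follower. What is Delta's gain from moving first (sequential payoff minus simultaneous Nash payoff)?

4

Echo best-responds to each possible Delta move:
- Zero → Echo plays A1 (best of 8, 9, -1, -4, -5); Delta gets 8.
- Light → Echo plays A1 (best of -5, 6, -4, -5, 2); Delta gets -2.
- Medium → Echo plays A2 (best of 6, 3, 10, 2, 1); Delta gets 4.
- Heavy → Echo plays A0 (best of 10, 1, 3, -3, -2); Delta gets 5.
Maximizing over 8, -2, 4, 5, Delta chooses Zero. Subgame-perfect outcome: (Zero, A1) with payoffs (8, 9).
Under simultaneous play:
Delta's best replies: A0→Medium; A1→Medium; A2→Medium; A3→Zero; A4→Heavy.
Echo's best replies: Zero→A1; Light→A1; Medium→A2; Heavy→A0.
Only (Medium, A2) has each player best-responding; Nash payoffs (4, 10).
Delta's commitment gain: 8 − 4 = 4.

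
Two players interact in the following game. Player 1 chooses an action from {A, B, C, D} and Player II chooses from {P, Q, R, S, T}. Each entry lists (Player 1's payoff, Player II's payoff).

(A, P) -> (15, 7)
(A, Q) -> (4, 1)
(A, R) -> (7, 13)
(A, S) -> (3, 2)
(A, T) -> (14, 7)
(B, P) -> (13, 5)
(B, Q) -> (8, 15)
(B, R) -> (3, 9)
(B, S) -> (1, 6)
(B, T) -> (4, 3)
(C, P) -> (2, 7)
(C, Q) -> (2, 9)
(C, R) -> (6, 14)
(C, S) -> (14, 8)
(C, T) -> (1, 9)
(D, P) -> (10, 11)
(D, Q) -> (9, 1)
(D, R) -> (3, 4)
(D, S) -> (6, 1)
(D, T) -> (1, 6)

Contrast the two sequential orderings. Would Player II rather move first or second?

first

If Player 1 leads: Player II's best replies are A→R, B→Q, C→R, D→P; Player 1's induced payoffs 7, 8, 6, 10; outcome (D, P), payoffs (10, 11).
If Player II leads: Player 1's best replies are P→A, Q→D, R→A, S→C, T→A; Player II's induced payoffs 7, 1, 13, 8, 7; outcome (A, R), payoffs (7, 13).
Player II gets 13 moving first and 11 moving second, so Player II prefers to move first.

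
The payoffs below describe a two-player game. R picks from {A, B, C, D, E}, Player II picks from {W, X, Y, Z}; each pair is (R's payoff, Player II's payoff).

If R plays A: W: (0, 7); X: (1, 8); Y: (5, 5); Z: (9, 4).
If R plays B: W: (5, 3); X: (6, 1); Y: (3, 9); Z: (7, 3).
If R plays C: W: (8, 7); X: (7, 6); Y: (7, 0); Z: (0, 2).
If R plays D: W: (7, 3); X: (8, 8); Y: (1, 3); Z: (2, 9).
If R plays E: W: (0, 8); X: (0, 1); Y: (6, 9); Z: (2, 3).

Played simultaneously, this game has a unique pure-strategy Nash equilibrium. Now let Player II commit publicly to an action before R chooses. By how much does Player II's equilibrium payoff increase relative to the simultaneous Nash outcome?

1

Solve by backward induction (Player II leads).
- W: R compares 0, 5, 8, 7, 0 and picks C; Player II would get 7.
- X: R compares 1, 6, 7, 8, 0 and picks D; Player II would get 8.
- Y: R compares 5, 3, 7, 1, 6 and picks C; Player II would get 0.
- Z: R compares 9, 7, 0, 2, 2 and picks A; Player II would get 4.
Maximizing over 7, 8, 0, 4, Player II chooses X. Subgame-perfect outcome: (D, X) with payoffs (8, 8).
Under simultaneous play:
R's best replies: W→C; X→D; Y→C; Z→A.
Player II's best replies: A→X; B→Y; C→W; D→Z; E→Y.
Only (C, W) has each player best-responding; Nash payoffs (8, 7).
Player II's commitment gain: 8 − 7 = 1.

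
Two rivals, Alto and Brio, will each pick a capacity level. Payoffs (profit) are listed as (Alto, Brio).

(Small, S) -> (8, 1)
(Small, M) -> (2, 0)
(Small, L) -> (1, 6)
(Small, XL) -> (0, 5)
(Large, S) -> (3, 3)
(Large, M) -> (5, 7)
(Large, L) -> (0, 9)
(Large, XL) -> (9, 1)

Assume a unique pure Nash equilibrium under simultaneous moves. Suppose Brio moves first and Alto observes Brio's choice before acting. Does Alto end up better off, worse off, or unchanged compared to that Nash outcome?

Alto best-responds to each possible Brio move:
- S: Alto compares 8, 3 and picks Small; Brio would get 1.
- M: Alto compares 2, 5 and picks Large; Brio would get 7.
- L: Alto compares 1, 0 and picks Small; Brio would get 6.
- XL: Alto compares 0, 9 and picks Large; Brio would get 1.
Maximizing over 1, 7, 6, 1, Brio chooses M. Subgame-perfect outcome: (Large, M) with payoffs (5, 7).
Now find the simultaneous Nash equilibrium.
Alto's best replies: S→Small; M→Large; L→Small; XL→Large.
Brio's best replies: Small→L; Large→L.
The unique mutual best reply is (Small, L), giving (1, 6).
Alto earns 5 sequentially versus 1 at the Nash outcome: better off.

better off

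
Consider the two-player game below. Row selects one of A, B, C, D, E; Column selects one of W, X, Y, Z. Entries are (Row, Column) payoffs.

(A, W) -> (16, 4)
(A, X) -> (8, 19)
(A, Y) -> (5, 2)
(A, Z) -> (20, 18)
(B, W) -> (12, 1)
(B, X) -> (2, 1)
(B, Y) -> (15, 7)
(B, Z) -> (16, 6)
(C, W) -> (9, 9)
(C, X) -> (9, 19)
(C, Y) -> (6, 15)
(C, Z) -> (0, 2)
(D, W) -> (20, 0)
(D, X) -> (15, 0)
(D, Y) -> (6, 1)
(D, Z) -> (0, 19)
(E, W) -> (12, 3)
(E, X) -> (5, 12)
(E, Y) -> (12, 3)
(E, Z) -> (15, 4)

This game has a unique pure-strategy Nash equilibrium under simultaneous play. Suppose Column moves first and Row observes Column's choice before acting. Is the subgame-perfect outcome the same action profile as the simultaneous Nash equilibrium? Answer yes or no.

no

Row best-responds to each possible Column move:
- W: Row compares 16, 12, 9, 20, 12 and picks D; Column would get 0.
- X: Row compares 8, 2, 9, 15, 5 and picks D; Column would get 0.
- Y: Row compares 5, 15, 6, 6, 12 and picks B; Column would get 7.
- Z: Row compares 20, 16, 0, 0, 15 and picks A; Column would get 18.
Column's induced payoffs are 0, 0, 7, 18, so Column commits to Z. Subgame-perfect outcome: (A, Z) with payoffs (20, 18).
Under simultaneous play:
Row's best replies: W→D; X→D; Y→B; Z→A.
Column's best replies: A→X; B→Y; C→X; D→Z; E→X.
The unique mutual best reply is (B, Y), giving (15, 7).
Sequential outcome (A, Z) differs from the Nash profile (B, Y).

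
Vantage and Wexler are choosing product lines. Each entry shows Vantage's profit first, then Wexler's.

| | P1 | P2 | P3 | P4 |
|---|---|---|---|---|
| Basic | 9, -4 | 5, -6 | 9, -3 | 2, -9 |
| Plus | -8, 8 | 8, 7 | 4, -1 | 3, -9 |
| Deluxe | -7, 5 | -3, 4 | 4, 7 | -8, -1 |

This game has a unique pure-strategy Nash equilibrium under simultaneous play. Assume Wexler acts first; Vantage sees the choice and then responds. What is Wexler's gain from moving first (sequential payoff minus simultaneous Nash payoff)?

Work backward from Vantage's decision.
- P1 → Vantage plays Basic (best of 9, -8, -7); Wexler gets -4.
- P2 → Vantage plays Plus (best of 5, 8, -3); Wexler gets 7.
- P3 → Vantage plays Basic (best of 9, 4, 4); Wexler gets -3.
- P4 → Vantage plays Plus (best of 2, 3, -8); Wexler gets -9.
Maximizing over -4, 7, -3, -9, Wexler chooses P2. Subgame-perfect outcome: (Plus, P2) with payoffs (8, 7).
For the simultaneous game, intersect best replies.
Vantage's best replies: P1→Basic; P2→Plus; P3→Basic; P4→Plus.
Wexler's best replies: Basic→P3; Plus→P1; Deluxe→P3.
The unique mutual best reply is (Basic, P3), giving (9, -3).
Wexler's commitment gain: 7 − -3 = 10.

10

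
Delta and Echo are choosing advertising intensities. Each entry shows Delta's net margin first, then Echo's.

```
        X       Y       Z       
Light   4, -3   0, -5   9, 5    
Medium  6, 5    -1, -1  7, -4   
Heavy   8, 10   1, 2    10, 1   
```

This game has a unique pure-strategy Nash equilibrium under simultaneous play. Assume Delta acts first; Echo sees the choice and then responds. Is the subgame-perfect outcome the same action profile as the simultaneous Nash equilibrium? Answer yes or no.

Backward induction with Delta moving first.
- Light: BR = Z, leader payoff 9.
- Medium: BR = X, leader payoff 6.
- Heavy: BR = X, leader payoff 8.
Among 9, 6, 8, the best is 9 at Light. Subgame-perfect outcome: (Light, Z) with payoffs (9, 5).
Under simultaneous play:
Delta's best replies: X→Heavy; Y→Heavy; Z→Heavy.
Echo's best replies: Light→Z; Medium→X; Heavy→X.
The unique mutual best reply is (Heavy, X), giving (8, 10).
Sequential outcome (Light, Z) differs from the Nash profile (Heavy, X).

no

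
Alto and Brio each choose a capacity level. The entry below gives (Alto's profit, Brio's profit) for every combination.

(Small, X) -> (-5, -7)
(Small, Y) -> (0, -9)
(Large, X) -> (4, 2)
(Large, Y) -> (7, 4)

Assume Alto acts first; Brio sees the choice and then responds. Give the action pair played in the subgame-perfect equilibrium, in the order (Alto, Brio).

Solve by backward induction (Alto leads).
- Small → Brio plays X (best of -7, -9); Alto gets -5.
- Large → Brio plays Y (best of 2, 4); Alto gets 7.
Maximizing over -5, 7, Alto chooses Large. Subgame-perfect outcome: (Large, Y) with payoffs (7, 4).

(Large, Y)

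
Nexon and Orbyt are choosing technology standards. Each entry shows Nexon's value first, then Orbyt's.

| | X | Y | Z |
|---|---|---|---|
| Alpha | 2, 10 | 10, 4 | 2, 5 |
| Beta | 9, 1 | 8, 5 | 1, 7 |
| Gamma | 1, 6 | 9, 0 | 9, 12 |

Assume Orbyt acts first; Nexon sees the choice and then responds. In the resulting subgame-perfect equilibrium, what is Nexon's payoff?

Solve by backward induction (Orbyt leads).
- X: BR = Beta, leader payoff 1.
- Y: BR = Alpha, leader payoff 4.
- Z: BR = Gamma, leader payoff 12.
Orbyt's induced payoffs are 1, 4, 12, so Orbyt commits to Z. Subgame-perfect outcome: (Gamma, Z) with payoffs (9, 12).

9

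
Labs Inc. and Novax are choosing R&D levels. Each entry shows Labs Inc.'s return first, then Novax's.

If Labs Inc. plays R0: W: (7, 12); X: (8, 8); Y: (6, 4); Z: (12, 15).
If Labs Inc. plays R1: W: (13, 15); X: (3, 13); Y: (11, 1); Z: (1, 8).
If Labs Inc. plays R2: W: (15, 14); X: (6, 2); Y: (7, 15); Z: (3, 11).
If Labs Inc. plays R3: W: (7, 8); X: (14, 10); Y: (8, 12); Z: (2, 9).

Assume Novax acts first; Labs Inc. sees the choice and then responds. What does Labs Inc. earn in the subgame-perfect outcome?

Backward induction with Novax moving first.
- W → Labs Inc. plays R2 (best of 7, 13, 15, 7); Novax gets 14.
- X → Labs Inc. plays R3 (best of 8, 3, 6, 14); Novax gets 10.
- Y → Labs Inc. plays R1 (best of 6, 11, 7, 8); Novax gets 1.
- Z → Labs Inc. plays R0 (best of 12, 1, 3, 2); Novax gets 15.
Among 14, 10, 1, 15, the best is 15 at Z. Subgame-perfect outcome: (R0, Z) with payoffs (12, 15).

12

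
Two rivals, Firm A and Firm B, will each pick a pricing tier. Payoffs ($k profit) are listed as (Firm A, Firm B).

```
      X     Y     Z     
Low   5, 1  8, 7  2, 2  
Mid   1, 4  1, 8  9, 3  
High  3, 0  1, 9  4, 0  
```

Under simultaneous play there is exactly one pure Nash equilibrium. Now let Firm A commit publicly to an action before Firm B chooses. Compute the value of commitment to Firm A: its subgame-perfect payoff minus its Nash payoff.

0

Firm B best-responds to each possible Firm A move:
- Low → Firm B plays Y (best of 1, 7, 2); Firm A gets 8.
- Mid → Firm B plays Y (best of 4, 8, 3); Firm A gets 1.
- High → Firm B plays Y (best of 0, 9, 0); Firm A gets 1.
Maximizing over 8, 1, 1, Firm A chooses Low. Subgame-perfect outcome: (Low, Y) with payoffs (8, 7).
For the simultaneous game, intersect best replies.
Firm A's best replies: X→Low; Y→Low; Z→Mid.
Firm B's best replies: Low→Y; Mid→Y; High→Y.
The unique mutual best reply is (Low, Y), giving (8, 7).
Firm A's commitment gain: 8 − 8 = 0.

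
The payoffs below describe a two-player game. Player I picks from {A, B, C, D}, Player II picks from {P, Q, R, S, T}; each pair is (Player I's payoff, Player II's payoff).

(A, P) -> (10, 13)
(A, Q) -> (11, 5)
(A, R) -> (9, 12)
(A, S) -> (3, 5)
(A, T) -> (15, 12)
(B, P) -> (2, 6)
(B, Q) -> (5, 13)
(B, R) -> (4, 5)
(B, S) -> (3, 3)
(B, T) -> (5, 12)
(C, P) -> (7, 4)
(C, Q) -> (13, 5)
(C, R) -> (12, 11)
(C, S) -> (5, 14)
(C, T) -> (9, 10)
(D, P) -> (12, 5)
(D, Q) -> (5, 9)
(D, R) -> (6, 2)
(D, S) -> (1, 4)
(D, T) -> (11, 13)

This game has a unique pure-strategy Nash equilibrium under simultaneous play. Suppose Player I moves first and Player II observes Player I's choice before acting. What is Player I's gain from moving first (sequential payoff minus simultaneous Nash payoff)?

Player II best-responds to each possible Player I move:
- A → Player II plays P (best of 13, 5, 12, 5, 12); Player I gets 10.
- B → Player II plays Q (best of 6, 13, 5, 3, 12); Player I gets 5.
- C → Player II plays S (best of 4, 5, 11, 14, 10); Player I gets 5.
- D → Player II plays T (best of 5, 9, 2, 4, 13); Player I gets 11.
Maximizing over 10, 5, 5, 11, Player I chooses D. Subgame-perfect outcome: (D, T) with payoffs (11, 13).
Now find the simultaneous Nash equilibrium.
Player I's best replies: P→D; Q→C; R→C; S→C; T→A.
Player II's best replies: A→P; B→Q; C→S; D→T.
Only (C, S) has each player best-responding; Nash payoffs (5, 14).
Player I's commitment gain: 11 − 5 = 6.

6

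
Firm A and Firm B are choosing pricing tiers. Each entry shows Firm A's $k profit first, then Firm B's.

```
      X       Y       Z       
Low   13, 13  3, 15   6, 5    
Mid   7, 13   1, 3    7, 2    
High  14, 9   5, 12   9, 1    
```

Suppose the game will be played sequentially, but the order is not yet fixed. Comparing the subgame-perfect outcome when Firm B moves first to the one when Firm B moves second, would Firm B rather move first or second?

second

If Firm A leads: Firm B's best replies are Low→Y, Mid→X, High→Y; Firm A's induced payoffs 3, 7, 5; outcome (Mid, X), payoffs (7, 13).
If Firm B leads: Firm A's best replies are X→High, Y→High, Z→High; Firm B's induced payoffs 9, 12, 1; outcome (High, Y), payoffs (5, 12).
Firm B gets 12 moving first and 13 moving second, so Firm B prefers to move second.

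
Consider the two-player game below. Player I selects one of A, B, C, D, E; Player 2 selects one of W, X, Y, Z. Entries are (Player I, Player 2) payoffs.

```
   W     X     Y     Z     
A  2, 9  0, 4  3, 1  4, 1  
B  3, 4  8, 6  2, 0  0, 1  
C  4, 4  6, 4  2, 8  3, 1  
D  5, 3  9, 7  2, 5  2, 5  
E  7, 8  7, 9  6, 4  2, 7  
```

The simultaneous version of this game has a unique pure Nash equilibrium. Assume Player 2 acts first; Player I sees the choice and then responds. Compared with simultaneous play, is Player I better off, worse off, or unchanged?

Player I best-responds to each possible Player 2 move:
- W → Player I plays E (best of 2, 3, 4, 5, 7); Player 2 gets 8.
- X → Player I plays D (best of 0, 8, 6, 9, 7); Player 2 gets 7.
- Y → Player I plays E (best of 3, 2, 2, 2, 6); Player 2 gets 4.
- Z → Player I plays A (best of 4, 0, 3, 2, 2); Player 2 gets 1.
Maximizing over 8, 7, 4, 1, Player 2 chooses W. Subgame-perfect outcome: (E, W) with payoffs (7, 8).
Under simultaneous play:
Player I's best replies: W→E; X→D; Y→E; Z→A.
Player 2's best replies: A→W; B→X; C→Y; D→X; E→X.
The unique mutual best reply is (D, X), giving (9, 7).
Player I earns 7 sequentially versus 9 at the Nash outcome: worse off.

worse off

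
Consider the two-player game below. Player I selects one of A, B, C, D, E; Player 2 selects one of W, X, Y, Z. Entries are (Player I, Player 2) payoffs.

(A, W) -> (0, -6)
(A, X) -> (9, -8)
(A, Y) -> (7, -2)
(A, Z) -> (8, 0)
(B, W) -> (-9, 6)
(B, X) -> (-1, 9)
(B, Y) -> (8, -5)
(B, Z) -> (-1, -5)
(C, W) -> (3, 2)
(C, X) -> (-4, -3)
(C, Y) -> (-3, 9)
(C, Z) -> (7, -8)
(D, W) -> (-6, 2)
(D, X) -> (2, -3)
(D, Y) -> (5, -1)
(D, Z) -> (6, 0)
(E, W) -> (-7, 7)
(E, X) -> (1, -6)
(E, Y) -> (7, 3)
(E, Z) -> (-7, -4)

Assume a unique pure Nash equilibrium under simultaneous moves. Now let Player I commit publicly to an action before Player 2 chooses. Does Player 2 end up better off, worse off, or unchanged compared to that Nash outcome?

unchanged

Player 2 best-responds to each possible Player I move:
- A: BR = Z, leader payoff 8.
- B: BR = X, leader payoff -1.
- C: BR = Y, leader payoff -3.
- D: BR = W, leader payoff -6.
- E: BR = W, leader payoff -7.
Player I's induced payoffs are 8, -1, -3, -6, -7, so Player I commits to A. Subgame-perfect outcome: (A, Z) with payoffs (8, 0).
Now find the simultaneous Nash equilibrium.
Player I's best replies: W→C; X→A; Y→B; Z→A.
Player 2's best replies: A→Z; B→X; C→Y; D→W; E→W.
Only (A, Z) has each player best-responding; Nash payoffs (8, 0).
Player 2 earns 0 sequentially versus 0 at the Nash outcome: unchanged.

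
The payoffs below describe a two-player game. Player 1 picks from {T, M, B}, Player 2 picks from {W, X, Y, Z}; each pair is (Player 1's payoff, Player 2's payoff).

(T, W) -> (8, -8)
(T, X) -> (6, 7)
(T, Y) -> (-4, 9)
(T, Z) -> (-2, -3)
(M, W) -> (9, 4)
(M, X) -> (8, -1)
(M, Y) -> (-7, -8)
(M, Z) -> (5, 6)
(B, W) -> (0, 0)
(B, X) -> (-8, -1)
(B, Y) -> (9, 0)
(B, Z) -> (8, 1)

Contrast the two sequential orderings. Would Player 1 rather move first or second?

second

If Player 1 leads: Player 2's best replies are T→Y, M→Z, B→Z; Player 1's induced payoffs -4, 5, 8; outcome (B, Z), payoffs (8, 1).
If Player 2 leads: Player 1's best replies are W→M, X→M, Y→B, Z→B; Player 2's induced payoffs 4, -1, 0, 1; outcome (M, W), payoffs (9, 4).
Player 1 gets 8 moving first and 9 moving second, so Player 1 prefers to move second.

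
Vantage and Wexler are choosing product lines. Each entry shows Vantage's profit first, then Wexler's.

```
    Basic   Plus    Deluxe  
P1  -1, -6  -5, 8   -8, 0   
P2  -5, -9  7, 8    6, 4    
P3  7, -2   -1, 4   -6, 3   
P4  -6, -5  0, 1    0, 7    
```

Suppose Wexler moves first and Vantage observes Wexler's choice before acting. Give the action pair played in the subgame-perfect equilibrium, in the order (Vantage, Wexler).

Solve by backward induction (Wexler leads).
- Basic → Vantage plays P3 (best of -1, -5, 7, -6); Wexler gets -2.
- Plus → Vantage plays P2 (best of -5, 7, -1, 0); Wexler gets 8.
- Deluxe → Vantage plays P2 (best of -8, 6, -6, 0); Wexler gets 4.
Wexler's induced payoffs are -2, 8, 4, so Wexler commits to Plus. Subgame-perfect outcome: (P2, Plus) with payoffs (7, 8).

(P2, Plus)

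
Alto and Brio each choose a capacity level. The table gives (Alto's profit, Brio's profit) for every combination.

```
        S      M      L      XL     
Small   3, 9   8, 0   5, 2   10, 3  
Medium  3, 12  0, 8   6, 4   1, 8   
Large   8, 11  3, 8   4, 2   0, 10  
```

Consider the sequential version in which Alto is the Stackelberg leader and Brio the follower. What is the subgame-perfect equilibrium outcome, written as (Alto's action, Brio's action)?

(Large, S)

Backward induction with Alto moving first.
- Small → Brio plays S (best of 9, 0, 2, 3); Alto gets 3.
- Medium → Brio plays S (best of 12, 8, 4, 8); Alto gets 3.
- Large → Brio plays S (best of 11, 8, 2, 10); Alto gets 8.
Alto's induced payoffs are 3, 3, 8, so Alto commits to Large. Subgame-perfect outcome: (Large, S) with payoffs (8, 11).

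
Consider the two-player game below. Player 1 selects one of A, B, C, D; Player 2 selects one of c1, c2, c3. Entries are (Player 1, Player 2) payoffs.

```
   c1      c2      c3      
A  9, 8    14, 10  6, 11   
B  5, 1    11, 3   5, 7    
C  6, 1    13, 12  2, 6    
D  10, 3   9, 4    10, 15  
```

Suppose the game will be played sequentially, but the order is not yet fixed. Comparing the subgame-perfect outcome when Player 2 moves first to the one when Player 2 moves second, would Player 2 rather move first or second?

first

If Player 1 leads: Player 2's best replies are A→c3, B→c3, C→c2, D→c3; Player 1's induced payoffs 6, 5, 13, 10; outcome (C, c2), payoffs (13, 12).
If Player 2 leads: Player 1's best replies are c1→D, c2→A, c3→D; Player 2's induced payoffs 3, 10, 15; outcome (D, c3), payoffs (10, 15).
Player 2 gets 15 moving first and 12 moving second, so Player 2 prefers to move first.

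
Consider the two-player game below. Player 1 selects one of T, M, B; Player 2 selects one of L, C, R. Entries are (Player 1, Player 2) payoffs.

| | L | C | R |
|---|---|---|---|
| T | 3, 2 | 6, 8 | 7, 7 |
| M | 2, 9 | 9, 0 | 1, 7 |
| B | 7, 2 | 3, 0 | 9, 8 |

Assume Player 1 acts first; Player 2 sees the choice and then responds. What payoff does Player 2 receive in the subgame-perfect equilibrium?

Player 2 best-responds to each possible Player 1 move:
- T: BR = C, leader payoff 6.
- M: BR = L, leader payoff 2.
- B: BR = R, leader payoff 9.
Player 1's induced payoffs are 6, 2, 9, so Player 1 commits to B. Subgame-perfect outcome: (B, R) with payoffs (9, 8).

8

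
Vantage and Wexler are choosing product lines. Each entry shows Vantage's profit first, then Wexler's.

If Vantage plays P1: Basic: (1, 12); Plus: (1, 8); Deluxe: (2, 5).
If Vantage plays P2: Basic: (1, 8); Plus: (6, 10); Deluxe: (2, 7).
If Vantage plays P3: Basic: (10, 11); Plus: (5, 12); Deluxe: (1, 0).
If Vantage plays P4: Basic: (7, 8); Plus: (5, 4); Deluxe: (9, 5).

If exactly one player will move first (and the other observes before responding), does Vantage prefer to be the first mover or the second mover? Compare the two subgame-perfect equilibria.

If Vantage leads: Wexler's best replies are P1→Basic, P2→Plus, P3→Plus, P4→Basic; Vantage's induced payoffs 1, 6, 5, 7; outcome (P4, Basic), payoffs (7, 8).
If Wexler leads: Vantage's best replies are Basic→P3, Plus→P2, Deluxe→P4; Wexler's induced payoffs 11, 10, 5; outcome (P3, Basic), payoffs (10, 11).
Vantage gets 7 moving first and 10 moving second, so Vantage prefers to move second.

second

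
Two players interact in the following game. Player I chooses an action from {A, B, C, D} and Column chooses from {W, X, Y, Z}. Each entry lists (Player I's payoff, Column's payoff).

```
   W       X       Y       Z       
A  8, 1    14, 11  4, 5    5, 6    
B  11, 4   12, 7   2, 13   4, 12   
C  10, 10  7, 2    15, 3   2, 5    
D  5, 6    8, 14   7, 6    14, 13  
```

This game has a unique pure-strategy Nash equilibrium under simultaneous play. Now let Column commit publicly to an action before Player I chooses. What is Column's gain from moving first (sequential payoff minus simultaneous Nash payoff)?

Solve by backward induction (Column leads).
- W: BR = B, leader payoff 4.
- X: BR = A, leader payoff 11.
- Y: BR = C, leader payoff 3.
- Z: BR = D, leader payoff 13.
Column's induced payoffs are 4, 11, 3, 13, so Column commits to Z. Subgame-perfect outcome: (D, Z) with payoffs (14, 13).
Under simultaneous play:
Player I's best replies: W→B; X→A; Y→C; Z→D.
Column's best replies: A→X; B→Y; C→W; D→X.
The unique mutual best reply is (A, X), giving (14, 11).
Column's commitment gain: 13 − 11 = 2.

2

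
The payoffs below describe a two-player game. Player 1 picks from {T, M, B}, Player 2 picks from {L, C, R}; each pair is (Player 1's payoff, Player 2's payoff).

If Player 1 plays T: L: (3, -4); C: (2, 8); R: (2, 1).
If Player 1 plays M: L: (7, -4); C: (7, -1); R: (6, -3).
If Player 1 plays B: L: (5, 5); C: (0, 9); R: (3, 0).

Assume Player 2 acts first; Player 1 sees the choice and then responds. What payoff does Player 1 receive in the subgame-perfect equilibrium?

Solve by backward induction (Player 2 leads).
- L → Player 1 plays M (best of 3, 7, 5); Player 2 gets -4.
- C → Player 1 plays M (best of 2, 7, 0); Player 2 gets -1.
- R → Player 1 plays M (best of 2, 6, 3); Player 2 gets -3.
Player 2's induced payoffs are -4, -1, -3, so Player 2 commits to C. Subgame-perfect outcome: (M, C) with payoffs (7, -1).

7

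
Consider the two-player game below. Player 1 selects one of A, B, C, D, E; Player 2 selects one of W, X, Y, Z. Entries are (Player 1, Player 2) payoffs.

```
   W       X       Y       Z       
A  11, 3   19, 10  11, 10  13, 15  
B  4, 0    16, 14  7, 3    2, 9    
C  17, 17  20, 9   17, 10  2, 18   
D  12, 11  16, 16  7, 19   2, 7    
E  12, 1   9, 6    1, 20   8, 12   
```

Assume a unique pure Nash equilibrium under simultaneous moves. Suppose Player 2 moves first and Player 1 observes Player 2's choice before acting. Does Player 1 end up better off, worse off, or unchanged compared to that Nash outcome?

Backward induction with Player 2 moving first.
- W → Player 1 plays C (best of 11, 4, 17, 12, 12); Player 2 gets 17.
- X → Player 1 plays C (best of 19, 16, 20, 16, 9); Player 2 gets 9.
- Y → Player 1 plays C (best of 11, 7, 17, 7, 1); Player 2 gets 10.
- Z → Player 1 plays A (best of 13, 2, 2, 2, 8); Player 2 gets 15.
Among 17, 9, 10, 15, the best is 17 at W. Subgame-perfect outcome: (C, W) with payoffs (17, 17).
For the simultaneous game, intersect best replies.
Player 1's best replies: W→C; X→C; Y→C; Z→A.
Player 2's best replies: A→Z; B→X; C→Z; D→Y; E→Y.
Only (A, Z) has each player best-responding; Nash payoffs (13, 15).
Player 1 earns 17 sequentially versus 13 at the Nash outcome: better off.

better off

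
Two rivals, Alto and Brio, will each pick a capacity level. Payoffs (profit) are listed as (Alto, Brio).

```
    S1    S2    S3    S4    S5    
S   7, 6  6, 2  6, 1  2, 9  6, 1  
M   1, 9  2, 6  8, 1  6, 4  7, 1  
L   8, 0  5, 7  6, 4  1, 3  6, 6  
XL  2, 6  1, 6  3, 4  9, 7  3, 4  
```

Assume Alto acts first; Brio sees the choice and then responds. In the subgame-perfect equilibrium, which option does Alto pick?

XL

Work backward from Brio's decision.
- S: BR = S4, leader payoff 2.
- M: BR = S1, leader payoff 1.
- L: BR = S2, leader payoff 5.
- XL: BR = S4, leader payoff 9.
Maximizing over 2, 1, 5, 9, Alto chooses XL. Subgame-perfect outcome: (XL, S4) with payoffs (9, 7).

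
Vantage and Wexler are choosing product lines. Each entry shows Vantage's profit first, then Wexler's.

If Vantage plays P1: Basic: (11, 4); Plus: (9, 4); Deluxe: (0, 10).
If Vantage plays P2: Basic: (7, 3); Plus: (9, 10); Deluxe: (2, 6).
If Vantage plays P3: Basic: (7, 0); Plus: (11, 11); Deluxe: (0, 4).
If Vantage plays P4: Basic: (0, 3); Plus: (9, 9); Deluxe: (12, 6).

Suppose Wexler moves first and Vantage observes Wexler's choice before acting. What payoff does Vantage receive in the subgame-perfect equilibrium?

Work backward from Vantage's decision.
- Basic: BR = P1, leader payoff 4.
- Plus: BR = P3, leader payoff 11.
- Deluxe: BR = P4, leader payoff 6.
Wexler's induced payoffs are 4, 11, 6, so Wexler commits to Plus. Subgame-perfect outcome: (P3, Plus) with payoffs (11, 11).

11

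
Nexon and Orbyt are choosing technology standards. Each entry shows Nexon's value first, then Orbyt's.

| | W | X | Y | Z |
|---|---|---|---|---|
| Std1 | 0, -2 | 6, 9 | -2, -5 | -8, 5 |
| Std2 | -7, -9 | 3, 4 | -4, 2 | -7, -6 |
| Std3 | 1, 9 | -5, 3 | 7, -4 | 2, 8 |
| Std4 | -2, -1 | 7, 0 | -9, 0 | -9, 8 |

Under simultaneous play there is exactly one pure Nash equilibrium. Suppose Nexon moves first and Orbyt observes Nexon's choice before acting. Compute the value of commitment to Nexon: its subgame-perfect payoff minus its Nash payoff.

Work backward from Orbyt's decision.
- Std1: Orbyt compares -2, 9, -5, 5 and picks X; Nexon would get 6.
- Std2: Orbyt compares -9, 4, 2, -6 and picks X; Nexon would get 3.
- Std3: Orbyt compares 9, 3, -4, 8 and picks W; Nexon would get 1.
- Std4: Orbyt compares -1, 0, 0, 8 and picks Z; Nexon would get -9.
Among 6, 3, 1, -9, the best is 6 at Std1. Subgame-perfect outcome: (Std1, X) with payoffs (6, 9).
For the simultaneous game, intersect best replies.
Nexon's best replies: W→Std3; X→Std4; Y→Std3; Z→Std3.
Orbyt's best replies: Std1→X; Std2→X; Std3→W; Std4→Z.
Only (Std3, W) has each player best-responding; Nash payoffs (1, 9).
Nexon's commitment gain: 6 − 1 = 5.

5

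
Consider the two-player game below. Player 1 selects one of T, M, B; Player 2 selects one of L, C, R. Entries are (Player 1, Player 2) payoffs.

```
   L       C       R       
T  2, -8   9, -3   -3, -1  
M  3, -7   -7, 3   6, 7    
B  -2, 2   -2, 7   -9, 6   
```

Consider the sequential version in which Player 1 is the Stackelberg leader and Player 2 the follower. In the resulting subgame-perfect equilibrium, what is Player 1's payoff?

Player 2 best-responds to each possible Player 1 move:
- T: BR = R, leader payoff -3.
- M: BR = R, leader payoff 6.
- B: BR = C, leader payoff -2.
Maximizing over -3, 6, -2, Player 1 chooses M. Subgame-perfect outcome: (M, R) with payoffs (6, 7).

6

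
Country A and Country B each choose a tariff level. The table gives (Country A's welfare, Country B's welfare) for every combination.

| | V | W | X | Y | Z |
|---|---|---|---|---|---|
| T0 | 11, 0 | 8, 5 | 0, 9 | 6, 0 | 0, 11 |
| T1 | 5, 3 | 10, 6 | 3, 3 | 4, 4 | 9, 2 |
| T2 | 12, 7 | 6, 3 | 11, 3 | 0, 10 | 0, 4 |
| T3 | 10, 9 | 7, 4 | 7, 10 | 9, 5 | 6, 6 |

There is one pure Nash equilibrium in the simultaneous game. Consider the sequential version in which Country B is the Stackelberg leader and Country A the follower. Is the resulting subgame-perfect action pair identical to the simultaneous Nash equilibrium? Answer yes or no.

no

Backward induction with Country B moving first.
- V: Country A compares 11, 5, 12, 10 and picks T2; Country B would get 7.
- W: Country A compares 8, 10, 6, 7 and picks T1; Country B would get 6.
- X: Country A compares 0, 3, 11, 7 and picks T2; Country B would get 3.
- Y: Country A compares 6, 4, 0, 9 and picks T3; Country B would get 5.
- Z: Country A compares 0, 9, 0, 6 and picks T1; Country B would get 2.
Maximizing over 7, 6, 3, 5, 2, Country B chooses V. Subgame-perfect outcome: (T2, V) with payoffs (12, 7).
For the simultaneous game, intersect best replies.
Country A's best replies: V→T2; W→T1; X→T2; Y→T3; Z→T1.
Country B's best replies: T0→Z; T1→W; T2→Y; T3→X.
The unique mutual best reply is (T1, W), giving (10, 6).
Sequential outcome (T2, V) differs from the Nash profile (T1, W).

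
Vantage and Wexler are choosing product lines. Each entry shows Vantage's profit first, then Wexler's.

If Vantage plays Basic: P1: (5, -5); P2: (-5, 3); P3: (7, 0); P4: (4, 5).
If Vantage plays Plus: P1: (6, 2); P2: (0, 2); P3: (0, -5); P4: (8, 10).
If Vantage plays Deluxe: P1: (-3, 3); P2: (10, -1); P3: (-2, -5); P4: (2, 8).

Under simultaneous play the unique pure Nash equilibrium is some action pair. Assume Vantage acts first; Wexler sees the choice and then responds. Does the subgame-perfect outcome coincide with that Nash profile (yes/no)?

Wexler best-responds to each possible Vantage move:
- Basic: Wexler compares -5, 3, 0, 5 and picks P4; Vantage would get 4.
- Plus: Wexler compares 2, 2, -5, 10 and picks P4; Vantage would get 8.
- Deluxe: Wexler compares 3, -1, -5, 8 and picks P4; Vantage would get 2.
Vantage's induced payoffs are 4, 8, 2, so Vantage commits to Plus. Subgame-perfect outcome: (Plus, P4) with payoffs (8, 10).
For the simultaneous game, intersect best replies.
Vantage's best replies: P1→Plus; P2→Deluxe; P3→Basic; P4→Plus.
Wexler's best replies: Basic→P4; Plus→P4; Deluxe→P4.
Only (Plus, P4) has each player best-responding; Nash payoffs (8, 10).
Sequential outcome (Plus, P4) coincides with the Nash profile (Plus, P4).

yes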